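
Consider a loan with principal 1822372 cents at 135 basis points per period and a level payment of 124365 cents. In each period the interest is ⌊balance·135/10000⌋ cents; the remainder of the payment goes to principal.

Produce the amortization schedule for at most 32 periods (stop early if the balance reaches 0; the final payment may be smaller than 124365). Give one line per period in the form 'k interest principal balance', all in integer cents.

1 24602 99763 1722609
2 23255 101110 1621499
3 21890 102475 1519024
4 20506 103859 1415165
5 19104 105261 1309904
6 17683 106682 1203222
7 16243 108122 1095100
8 14783 109582 985518
9 13304 111061 874457
10 11805 112560 761897
11 10285 114080 647817
12 8745 115620 532197
13 7184 117181 415016
14 5602 118763 296253
15 3999 120366 175887
16 2374 121991 53896
17 727 53896 0

1. interest=⌊1822372·135/10000⌋=24602; principal=124365-24602=99763; balance=1822372-99763=1722609
2. interest=⌊1722609·135/10000⌋=23255; principal=124365-23255=101110; balance=1722609-101110=1621499
3. interest=⌊1621499·135/10000⌋=21890; principal=124365-21890=102475; balance=1621499-102475=1519024
4. interest=⌊1519024·135/10000⌋=20506; principal=124365-20506=103859; balance=1519024-103859=1415165
5. interest=⌊1415165·135/10000⌋=19104; principal=124365-19104=105261; balance=1415165-105261=1309904
6. interest=⌊1309904·135/10000⌋=17683; principal=124365-17683=106682; balance=1309904-106682=1203222
7. interest=⌊1203222·135/10000⌋=16243; principal=124365-16243=108122; balance=1203222-108122=1095100
8. interest=⌊1095100·135/10000⌋=14783; principal=124365-14783=109582; balance=1095100-109582=985518
9. interest=⌊985518·135/10000⌋=13304; principal=124365-13304=111061; balance=985518-111061=874457
10. interest=⌊874457·135/10000⌋=11805; principal=124365-11805=112560; balance=874457-112560=761897
11. interest=⌊761897·135/10000⌋=10285; principal=124365-10285=114080; balance=761897-114080=647817
12. interest=⌊647817·135/10000⌋=8745; principal=124365-8745=115620; balance=647817-115620=532197
13. interest=⌊532197·135/10000⌋=7184; principal=124365-7184=117181; balance=532197-117181=415016
14. interest=⌊415016·135/10000⌋=5602; principal=124365-5602=118763; balance=415016-118763=296253
15. interest=⌊296253·135/10000⌋=3999; principal=124365-3999=120366; balance=296253-120366=175887
16. interest=⌊175887·135/10000⌋=2374; principal=124365-2374=121991; balance=175887-121991=53896
17. interest=⌊53896·135/10000⌋=727; principal=min(124365-727,53896)=53896; balance=53896-53896=0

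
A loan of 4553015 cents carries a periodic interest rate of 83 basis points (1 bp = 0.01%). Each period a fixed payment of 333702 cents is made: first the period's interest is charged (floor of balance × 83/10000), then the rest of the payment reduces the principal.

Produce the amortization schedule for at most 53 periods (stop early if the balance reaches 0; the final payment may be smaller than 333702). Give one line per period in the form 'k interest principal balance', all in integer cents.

1 37790 295912 4257103
2 35333 298369 3958734
3 32857 300845 3657889
4 30360 303342 3354547
5 27842 305860 3048687
6 25304 308398 2740289
7 22744 310958 2429331
8 20163 313539 2115792
9 17561 316141 1799651
10 14937 318765 1480886
11 12291 321411 1159475
12 9623 324079 835396
13 6933 326769 508627
14 4221 329481 179146
15 1486 179146 0

1. interest=⌊4553015·83/10000⌋=37790; principal=333702-37790=295912; balance=4553015-295912=4257103
2. interest=⌊4257103·83/10000⌋=35333; principal=333702-35333=298369; balance=4257103-298369=3958734
3. interest=⌊3958734·83/10000⌋=32857; principal=333702-32857=300845; balance=3958734-300845=3657889
4. interest=⌊3657889·83/10000⌋=30360; principal=333702-30360=303342; balance=3657889-303342=3354547
5. interest=⌊3354547·83/10000⌋=27842; principal=333702-27842=305860; balance=3354547-305860=3048687
6. interest=⌊3048687·83/10000⌋=25304; principal=333702-25304=308398; balance=3048687-308398=2740289
7. interest=⌊2740289·83/10000⌋=22744; principal=333702-22744=310958; balance=2740289-310958=2429331
8. interest=⌊2429331·83/10000⌋=20163; principal=333702-20163=313539; balance=2429331-313539=2115792
9. interest=⌊2115792·83/10000⌋=17561; principal=333702-17561=316141; balance=2115792-316141=1799651
10. interest=⌊1799651·83/10000⌋=14937; principal=333702-14937=318765; balance=1799651-318765=1480886
11. interest=⌊1480886·83/10000⌋=12291; principal=333702-12291=321411; balance=1480886-321411=1159475
12. interest=⌊1159475·83/10000⌋=9623; principal=333702-9623=324079; balance=1159475-324079=835396
13. interest=⌊835396·83/10000⌋=6933; principal=333702-6933=326769; balance=835396-326769=508627
14. interest=⌊508627·83/10000⌋=4221; principal=333702-4221=329481; balance=508627-329481=179146
15. interest=⌊179146·83/10000⌋=1486; principal=min(333702-1486,179146)=179146; balance=179146-179146=0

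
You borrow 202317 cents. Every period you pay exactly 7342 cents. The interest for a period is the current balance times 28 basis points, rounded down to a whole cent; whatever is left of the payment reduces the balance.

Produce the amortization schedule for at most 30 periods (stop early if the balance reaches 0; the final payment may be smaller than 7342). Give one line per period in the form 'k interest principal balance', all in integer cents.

1 566 6776 195541
2 547 6795 188746
3 528 6814 181932
4 509 6833 175099
5 490 6852 168247
6 471 6871 161376
7 451 6891 154485
8 432 6910 147575
9 413 6929 140646
10 393 6949 133697
11 374 6968 126729
12 354 6988 119741
13 335 7007 112734
14 315 7027 105707
15 295 7047 98660
16 276 7066 91594
17 256 7086 84508
18 236 7106 77402
19 216 7126 70276
20 196 7146 63130
21 176 7166 55964
22 156 7186 48778
23 136 7206 41572
24 116 7226 34346
25 96 7246 27100
26 75 7267 19833
27 55 7287 12546
28 35 7307 5239
29 14 5239 0

1. interest=⌊202317·28/10000⌋=566; principal=7342-566=6776; balance=202317-6776=195541
2. interest=⌊195541·28/10000⌋=547; principal=7342-547=6795; balance=195541-6795=188746
3. interest=⌊188746·28/10000⌋=528; principal=7342-528=6814; balance=188746-6814=181932
4. interest=⌊181932·28/10000⌋=509; principal=7342-509=6833; balance=181932-6833=175099
5. interest=⌊175099·28/10000⌋=490; principal=7342-490=6852; balance=175099-6852=168247
6. interest=⌊168247·28/10000⌋=471; principal=7342-471=6871; balance=168247-6871=161376
7. interest=⌊161376·28/10000⌋=451; principal=7342-451=6891; balance=161376-6891=154485
8. interest=⌊154485·28/10000⌋=432; principal=7342-432=6910; balance=154485-6910=147575
9. interest=⌊147575·28/10000⌋=413; principal=7342-413=6929; balance=147575-6929=140646
10. interest=⌊140646·28/10000⌋=393; principal=7342-393=6949; balance=140646-6949=133697
11. interest=⌊133697·28/10000⌋=374; principal=7342-374=6968; balance=133697-6968=126729
12. interest=⌊126729·28/10000⌋=354; principal=7342-354=6988; balance=126729-6988=119741
13. interest=⌊119741·28/10000⌋=335; principal=7342-335=7007; balance=119741-7007=112734
14. interest=⌊112734·28/10000⌋=315; principal=7342-315=7027; balance=112734-7027=105707
15. interest=⌊105707·28/10000⌋=295; principal=7342-295=7047; balance=105707-7047=98660
16. interest=⌊98660·28/10000⌋=276; principal=7342-276=7066; balance=98660-7066=91594
17. interest=⌊91594·28/10000⌋=256; principal=7342-256=7086; balance=91594-7086=84508
18. interest=⌊84508·28/10000⌋=236; principal=7342-236=7106; balance=84508-7106=77402
19. interest=⌊77402·28/10000⌋=216; principal=7342-216=7126; balance=77402-7126=70276
20. interest=⌊70276·28/10000⌋=196; principal=7342-196=7146; balance=70276-7146=63130
21. interest=⌊63130·28/10000⌋=176; principal=7342-176=7166; balance=63130-7166=55964
22. interest=⌊55964·28/10000⌋=156; principal=7342-156=7186; balance=55964-7186=48778
23. interest=⌊48778·28/10000⌋=136; principal=7342-136=7206; balance=48778-7206=41572
24. interest=⌊41572·28/10000⌋=116; principal=7342-116=7226; balance=41572-7226=34346
25. interest=⌊34346·28/10000⌋=96; principal=7342-96=7246; balance=34346-7246=27100
26. interest=⌊27100·28/10000⌋=75; principal=7342-75=7267; balance=27100-7267=19833
27. interest=⌊19833·28/10000⌋=55; principal=7342-55=7287; balance=19833-7287=12546
28. interest=⌊12546·28/10000⌋=35; principal=7342-35=7307; balance=12546-7307=5239
29. interest=⌊5239·28/10000⌋=14; principal=min(7342-14,5239)=5239; balance=5239-5239=0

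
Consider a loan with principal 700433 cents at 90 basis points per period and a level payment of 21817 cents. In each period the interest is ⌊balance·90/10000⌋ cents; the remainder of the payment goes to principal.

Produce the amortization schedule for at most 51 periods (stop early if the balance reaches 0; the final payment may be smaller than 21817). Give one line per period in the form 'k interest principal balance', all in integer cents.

1. interest=⌊700433·90/10000⌋=6303; principal=21817-6303=15514; balance=700433-15514=684919
2. interest=⌊684919·90/10000⌋=6164; principal=21817-6164=15653; balance=684919-15653=669266
3. interest=⌊669266·90/10000⌋=6023; principal=21817-6023=15794; balance=669266-15794=653472
4. interest=⌊653472·90/10000⌋=5881; principal=21817-5881=15936; balance=653472-15936=637536
5. interest=⌊637536·90/10000⌋=5737; principal=21817-5737=16080; balance=637536-16080=621456
6. interest=⌊621456·90/10000⌋=5593; principal=21817-5593=16224; balance=621456-16224=605232
7. interest=⌊605232·90/10000⌋=5447; principal=21817-5447=16370; balance=605232-16370=588862
8. interest=⌊588862·90/10000⌋=5299; principal=21817-5299=16518; balance=588862-16518=572344
9. interest=⌊572344·90/10000⌋=5151; principal=21817-5151=16666; balance=572344-16666=555678
10. interest=⌊555678·90/10000⌋=5001; principal=21817-5001=16816; balance=555678-16816=538862
11. interest=⌊538862·90/10000⌋=4849; principal=21817-4849=16968; balance=538862-16968=521894
12. interest=⌊521894·90/10000⌋=4697; principal=21817-4697=17120; balance=521894-17120=504774
13. interest=⌊504774·90/10000⌋=4542; principal=21817-4542=17275; balance=504774-17275=487499
14. interest=⌊487499·90/10000⌋=4387; principal=21817-4387=17430; balance=487499-17430=470069
15. interest=⌊470069·90/10000⌋=4230; principal=21817-4230=17587; balance=470069-17587=452482
16. interest=⌊452482·90/10000⌋=4072; principal=21817-4072=17745; balance=452482-17745=434737
17. interest=⌊434737·90/10000⌋=3912; principal=21817-3912=17905; balance=434737-17905=416832
18. interest=⌊416832·90/10000⌋=3751; principal=21817-3751=18066; balance=416832-18066=398766
19. interest=⌊398766·90/10000⌋=3588; principal=21817-3588=18229; balance=398766-18229=380537
20. interest=⌊380537·90/10000⌋=3424; principal=21817-3424=18393; balance=380537-18393=362144
21. interest=⌊362144·90/10000⌋=3259; principal=21817-3259=18558; balance=362144-18558=343586
22. interest=⌊343586·90/10000⌋=3092; principal=21817-3092=18725; balance=343586-18725=324861
23. interest=⌊324861·90/10000⌋=2923; principal=21817-2923=18894; balance=324861-18894=305967
24. interest=⌊305967·90/10000⌋=2753; principal=21817-2753=19064; balance=305967-19064=286903
25. interest=⌊286903·90/10000⌋=2582; principal=21817-2582=19235; balance=286903-19235=267668
26. interest=⌊267668·90/10000⌋=2409; principal=21817-2409=19408; balance=267668-19408=248260
27. interest=⌊248260·90/10000⌋=2234; principal=21817-2234=19583; balance=248260-19583=228677
28. interest=⌊228677·90/10000⌋=2058; principal=21817-2058=19759; balance=228677-19759=208918
29. interest=⌊208918·90/10000⌋=1880; principal=21817-1880=19937; balance=208918-19937=188981
30. interest=⌊188981·90/10000⌋=1700; principal=21817-1700=20117; balance=188981-20117=168864
31. interest=⌊168864·90/10000⌋=1519; principal=21817-1519=20298; balance=168864-20298=148566
32. interest=⌊148566·90/10000⌋=1337; principal=21817-1337=20480; balance=148566-20480=128086
33. interest=⌊128086·90/10000⌋=1152; principal=21817-1152=20665; balance=128086-20665=107421
34. interest=⌊107421·90/10000⌋=966; principal=21817-966=20851; balance=107421-20851=86570
35. interest=⌊86570·90/10000⌋=779; principal=21817-779=21038; balance=86570-21038=65532
36. interest=⌊65532·90/10000⌋=589; principal=21817-589=21228; balance=65532-21228=44304
37. interest=⌊44304·90/10000⌋=398; principal=21817-398=21419; balance=44304-21419=22885
38. interest=⌊22885·90/10000⌋=205; principal=21817-205=21612; balance=22885-21612=1273
39. interest=⌊1273·90/10000⌋=11; principal=min(21817-11,1273)=1273; balance=1273-1273=0

1 6303 15514 684919
2 6164 15653 669266
3 6023 15794 653472
4 5881 15936 637536
5 5737 16080 621456
6 5593 16224 605232
7 5447 16370 588862
8 5299 16518 572344
9 5151 16666 555678
10 5001 16816 538862
11 4849 16968 521894
12 4697 17120 504774
13 4542 17275 487499
14 4387 17430 470069
15 4230 17587 452482
16 4072 17745 434737
17 3912 17905 416832
18 3751 18066 398766
19 3588 18229 380537
20 3424 18393 362144
21 3259 18558 343586
22 3092 18725 324861
23 2923 18894 305967
24 2753 19064 286903
25 2582 19235 267668
26 2409 19408 248260
27 2234 19583 228677
28 2058 19759 208918
29 1880 19937 188981
30 1700 20117 168864
31 1519 20298 148566
32 1337 20480 128086
33 1152 20665 107421
34 966 20851 86570
35 779 21038 65532
36 589 21228 44304
37 398 21419 22885
38 205 21612 1273
39 11 1273 0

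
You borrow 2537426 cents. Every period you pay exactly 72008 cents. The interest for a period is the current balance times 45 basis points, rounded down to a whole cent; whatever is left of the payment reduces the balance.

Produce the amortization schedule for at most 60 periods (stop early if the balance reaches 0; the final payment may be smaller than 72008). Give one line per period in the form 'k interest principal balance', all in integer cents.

1 11418 60590 2476836
2 11145 60863 2415973
3 10871 61137 2354836
4 10596 61412 2293424
5 10320 61688 2231736
6 10042 61966 2169770
7 9763 62245 2107525
8 9483 62525 2045000
9 9202 62806 1982194
10 8919 63089 1919105
11 8635 63373 1855732
12 8350 63658 1792074
13 8064 63944 1728130
14 7776 64232 1663898
15 7487 64521 1599377
16 7197 64811 1534566
17 6905 65103 1469463
18 6612 65396 1404067
19 6318 65690 1338377
20 6022 65986 1272391
21 5725 66283 1206108
22 5427 66581 1139527
23 5127 66881 1072646
24 4826 67182 1005464
25 4524 67484 937980
26 4220 67788 870192
27 3915 68093 802099
28 3609 68399 733700
29 3301 68707 664993
30 2992 69016 595977
31 2681 69327 526650
32 2369 69639 457011
33 2056 69952 387059
34 1741 70267 316792
35 1425 70583 246209
36 1107 70901 175308
37 788 71220 104088
38 468 71540 32548
39 146 32548 0

1. interest=⌊2537426·45/10000⌋=11418; principal=72008-11418=60590; balance=2537426-60590=2476836
2. interest=⌊2476836·45/10000⌋=11145; principal=72008-11145=60863; balance=2476836-60863=2415973
3. interest=⌊2415973·45/10000⌋=10871; principal=72008-10871=61137; balance=2415973-61137=2354836
4. interest=⌊2354836·45/10000⌋=10596; principal=72008-10596=61412; balance=2354836-61412=2293424
5. interest=⌊2293424·45/10000⌋=10320; principal=72008-10320=61688; balance=2293424-61688=2231736
6. interest=⌊2231736·45/10000⌋=10042; principal=72008-10042=61966; balance=2231736-61966=2169770
7. interest=⌊2169770·45/10000⌋=9763; principal=72008-9763=62245; balance=2169770-62245=2107525
8. interest=⌊2107525·45/10000⌋=9483; principal=72008-9483=62525; balance=2107525-62525=2045000
9. interest=⌊2045000·45/10000⌋=9202; principal=72008-9202=62806; balance=2045000-62806=1982194
10. interest=⌊1982194·45/10000⌋=8919; principal=72008-8919=63089; balance=1982194-63089=1919105
11. interest=⌊1919105·45/10000⌋=8635; principal=72008-8635=63373; balance=1919105-63373=1855732
12. interest=⌊1855732·45/10000⌋=8350; principal=72008-8350=63658; balance=1855732-63658=1792074
13. interest=⌊1792074·45/10000⌋=8064; principal=72008-8064=63944; balance=1792074-63944=1728130
14. interest=⌊1728130·45/10000⌋=7776; principal=72008-7776=64232; balance=1728130-64232=1663898
15. interest=⌊1663898·45/10000⌋=7487; principal=72008-7487=64521; balance=1663898-64521=1599377
16. interest=⌊1599377·45/10000⌋=7197; principal=72008-7197=64811; balance=1599377-64811=1534566
17. interest=⌊1534566·45/10000⌋=6905; principal=72008-6905=65103; balance=1534566-65103=1469463
18. interest=⌊1469463·45/10000⌋=6612; principal=72008-6612=65396; balance=1469463-65396=1404067
19. interest=⌊1404067·45/10000⌋=6318; principal=72008-6318=65690; balance=1404067-65690=1338377
20. interest=⌊1338377·45/10000⌋=6022; principal=72008-6022=65986; balance=1338377-65986=1272391
21. interest=⌊1272391·45/10000⌋=5725; principal=72008-5725=66283; balance=1272391-66283=1206108
22. interest=⌊1206108·45/10000⌋=5427; principal=72008-5427=66581; balance=1206108-66581=1139527
23. interest=⌊1139527·45/10000⌋=5127; principal=72008-5127=66881; balance=1139527-66881=1072646
24. interest=⌊1072646·45/10000⌋=4826; principal=72008-4826=67182; balance=1072646-67182=1005464
25. interest=⌊1005464·45/10000⌋=4524; principal=72008-4524=67484; balance=1005464-67484=937980
26. interest=⌊937980·45/10000⌋=4220; principal=72008-4220=67788; balance=937980-67788=870192
27. interest=⌊870192·45/10000⌋=3915; principal=72008-3915=68093; balance=870192-68093=802099
28. interest=⌊802099·45/10000⌋=3609; principal=72008-3609=68399; balance=802099-68399=733700
29. interest=⌊733700·45/10000⌋=3301; principal=72008-3301=68707; balance=733700-68707=664993
30. interest=⌊664993·45/10000⌋=2992; principal=72008-2992=69016; balance=664993-69016=595977
31. interest=⌊595977·45/10000⌋=2681; principal=72008-2681=69327; balance=595977-69327=526650
32. interest=⌊526650·45/10000⌋=2369; principal=72008-2369=69639; balance=526650-69639=457011
33. interest=⌊457011·45/10000⌋=2056; principal=72008-2056=69952; balance=457011-69952=387059
34. interest=⌊387059·45/10000⌋=1741; principal=72008-1741=70267; balance=387059-70267=316792
35. interest=⌊316792·45/10000⌋=1425; principal=72008-1425=70583; balance=316792-70583=246209
36. interest=⌊246209·45/10000⌋=1107; principal=72008-1107=70901; balance=246209-70901=175308
37. interest=⌊175308·45/10000⌋=788; principal=72008-788=71220; balance=175308-71220=104088
38. interest=⌊104088·45/10000⌋=468; principal=72008-468=71540; balance=104088-71540=32548
39. interest=⌊32548·45/10000⌋=146; principal=min(72008-146,32548)=32548; balance=32548-32548=0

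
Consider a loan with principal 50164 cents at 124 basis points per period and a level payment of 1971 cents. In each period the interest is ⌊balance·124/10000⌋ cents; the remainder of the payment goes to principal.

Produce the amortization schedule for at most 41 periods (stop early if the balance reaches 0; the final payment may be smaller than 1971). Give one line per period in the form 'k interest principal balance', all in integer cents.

1. interest=⌊50164·124/10000⌋=622; principal=1971-622=1349; balance=50164-1349=48815
2. interest=⌊48815·124/10000⌋=605; principal=1971-605=1366; balance=48815-1366=47449
3. interest=⌊47449·124/10000⌋=588; principal=1971-588=1383; balance=47449-1383=46066
4. interest=⌊46066·124/10000⌋=571; principal=1971-571=1400; balance=46066-1400=44666
5. interest=⌊44666·124/10000⌋=553; principal=1971-553=1418; balance=44666-1418=43248
6. interest=⌊43248·124/10000⌋=536; principal=1971-536=1435; balance=43248-1435=41813
7. interest=⌊41813·124/10000⌋=518; principal=1971-518=1453; balance=41813-1453=40360
8. interest=⌊40360·124/10000⌋=500; principal=1971-500=1471; balance=40360-1471=38889
9. interest=⌊38889·124/10000⌋=482; principal=1971-482=1489; balance=38889-1489=37400
10. interest=⌊37400·124/10000⌋=463; principal=1971-463=1508; balance=37400-1508=35892
11. interest=⌊35892·124/10000⌋=445; principal=1971-445=1526; balance=35892-1526=34366
12. interest=⌊34366·124/10000⌋=426; principal=1971-426=1545; balance=34366-1545=32821
13. interest=⌊32821·124/10000⌋=406; principal=1971-406=1565; balance=32821-1565=31256
14. interest=⌊31256·124/10000⌋=387; principal=1971-387=1584; balance=31256-1584=29672
15. interest=⌊29672·124/10000⌋=367; principal=1971-367=1604; balance=29672-1604=28068
16. interest=⌊28068·124/10000⌋=348; principal=1971-348=1623; balance=28068-1623=26445
17. interest=⌊26445·124/10000⌋=327; principal=1971-327=1644; balance=26445-1644=24801
18. interest=⌊24801·124/10000⌋=307; principal=1971-307=1664; balance=24801-1664=23137
19. interest=⌊23137·124/10000⌋=286; principal=1971-286=1685; balance=23137-1685=21452
20. interest=⌊21452·124/10000⌋=266; principal=1971-266=1705; balance=21452-1705=19747
21. interest=⌊19747·124/10000⌋=244; principal=1971-244=1727; balance=19747-1727=18020
22. interest=⌊18020·124/10000⌋=223; principal=1971-223=1748; balance=18020-1748=16272
23. interest=⌊16272·124/10000⌋=201; principal=1971-201=1770; balance=16272-1770=14502
24. interest=⌊14502·124/10000⌋=179; principal=1971-179=1792; balance=14502-1792=12710
25. interest=⌊12710·124/10000⌋=157; principal=1971-157=1814; balance=12710-1814=10896
26. interest=⌊10896·124/10000⌋=135; principal=1971-135=1836; balance=10896-1836=9060
27. interest=⌊9060·124/10000⌋=112; principal=1971-112=1859; balance=9060-1859=7201
28. interest=⌊7201·124/10000⌋=89; principal=1971-89=1882; balance=7201-1882=5319
29. interest=⌊5319·124/10000⌋=65; principal=1971-65=1906; balance=5319-1906=3413
30. interest=⌊3413·124/10000⌋=42; principal=1971-42=1929; balance=3413-1929=1484
31. interest=⌊1484·124/10000⌋=18; principal=min(1971-18,1484)=1484; balance=1484-1484=0

1 622 1349 48815
2 605 1366 47449
3 588 1383 46066
4 571 1400 44666
5 553 1418 43248
6 536 1435 41813
7 518 1453 40360
8 500 1471 38889
9 482 1489 37400
10 463 1508 35892
11 445 1526 34366
12 426 1545 32821
13 406 1565 31256
14 387 1584 29672
15 367 1604 28068
16 348 1623 26445
17 327 1644 24801
18 307 1664 23137
19 286 1685 21452
20 266 1705 19747
21 244 1727 18020
22 223 1748 16272
23 201 1770 14502
24 179 1792 12710
25 157 1814 10896
26 135 1836 9060
27 112 1859 7201
28 89 1882 5319
29 65 1906 3413
30 42 1929 1484
31 18 1484 0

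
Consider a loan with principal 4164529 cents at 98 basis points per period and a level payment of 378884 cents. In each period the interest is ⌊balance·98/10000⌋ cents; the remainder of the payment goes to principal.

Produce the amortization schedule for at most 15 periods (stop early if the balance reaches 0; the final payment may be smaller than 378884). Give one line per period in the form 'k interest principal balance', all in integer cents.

1 40812 338072 3826457
2 37499 341385 3485072
3 34153 344731 3140341
4 30775 348109 2792232
5 27363 351521 2440711
6 23918 354966 2085745
7 20440 358444 1727301
8 16927 361957 1365344
9 13380 365504 999840
10 9798 369086 630754
11 6181 372703 258051
12 2528 258051 0

1. interest=⌊4164529·98/10000⌋=40812; principal=378884-40812=338072; balance=4164529-338072=3826457
2. interest=⌊3826457·98/10000⌋=37499; principal=378884-37499=341385; balance=3826457-341385=3485072
3. interest=⌊3485072·98/10000⌋=34153; principal=378884-34153=344731; balance=3485072-344731=3140341
4. interest=⌊3140341·98/10000⌋=30775; principal=378884-30775=348109; balance=3140341-348109=2792232
5. interest=⌊2792232·98/10000⌋=27363; principal=378884-27363=351521; balance=2792232-351521=2440711
6. interest=⌊2440711·98/10000⌋=23918; principal=378884-23918=354966; balance=2440711-354966=2085745
7. interest=⌊2085745·98/10000⌋=20440; principal=378884-20440=358444; balance=2085745-358444=1727301
8. interest=⌊1727301·98/10000⌋=16927; principal=378884-16927=361957; balance=1727301-361957=1365344
9. interest=⌊1365344·98/10000⌋=13380; principal=378884-13380=365504; balance=1365344-365504=999840
10. interest=⌊999840·98/10000⌋=9798; principal=378884-9798=369086; balance=999840-369086=630754
11. interest=⌊630754·98/10000⌋=6181; principal=378884-6181=372703; balance=630754-372703=258051
12. interest=⌊258051·98/10000⌋=2528; principal=min(378884-2528,258051)=258051; balance=258051-258051=0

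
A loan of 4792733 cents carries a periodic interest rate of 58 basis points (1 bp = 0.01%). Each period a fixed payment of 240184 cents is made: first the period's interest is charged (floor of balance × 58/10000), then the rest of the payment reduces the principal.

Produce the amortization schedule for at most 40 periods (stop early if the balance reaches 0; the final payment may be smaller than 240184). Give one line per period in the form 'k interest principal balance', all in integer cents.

1 27797 212387 4580346
2 26566 213618 4366728
3 25327 214857 4151871
4 24080 216104 3935767
5 22827 217357 3718410
6 21566 218618 3499792
7 20298 219886 3279906
8 19023 221161 3058745
9 17740 222444 2836301
10 16450 223734 2612567
11 15152 225032 2387535
12 13847 226337 2161198
13 12534 227650 1933548
14 11214 228970 1704578
15 9886 230298 1474280
16 8550 231634 1242646
17 7207 232977 1009669
18 5856 234328 775341
19 4496 235688 539653
20 3129 237055 302598
21 1755 238429 64169
22 372 64169 0

1. interest=⌊4792733·58/10000⌋=27797; principal=240184-27797=212387; balance=4792733-212387=4580346
2. interest=⌊4580346·58/10000⌋=26566; principal=240184-26566=213618; balance=4580346-213618=4366728
3. interest=⌊4366728·58/10000⌋=25327; principal=240184-25327=214857; balance=4366728-214857=4151871
4. interest=⌊4151871·58/10000⌋=24080; principal=240184-24080=216104; balance=4151871-216104=3935767
5. interest=⌊3935767·58/10000⌋=22827; principal=240184-22827=217357; balance=3935767-217357=3718410
6. interest=⌊3718410·58/10000⌋=21566; principal=240184-21566=218618; balance=3718410-218618=3499792
7. interest=⌊3499792·58/10000⌋=20298; principal=240184-20298=219886; balance=3499792-219886=3279906
8. interest=⌊3279906·58/10000⌋=19023; principal=240184-19023=221161; balance=3279906-221161=3058745
9. interest=⌊3058745·58/10000⌋=17740; principal=240184-17740=222444; balance=3058745-222444=2836301
10. interest=⌊2836301·58/10000⌋=16450; principal=240184-16450=223734; balance=2836301-223734=2612567
11. interest=⌊2612567·58/10000⌋=15152; principal=240184-15152=225032; balance=2612567-225032=2387535
12. interest=⌊2387535·58/10000⌋=13847; principal=240184-13847=226337; balance=2387535-226337=2161198
13. interest=⌊2161198·58/10000⌋=12534; principal=240184-12534=227650; balance=2161198-227650=1933548
14. interest=⌊1933548·58/10000⌋=11214; principal=240184-11214=228970; balance=1933548-228970=1704578
15. interest=⌊1704578·58/10000⌋=9886; principal=240184-9886=230298; balance=1704578-230298=1474280
16. interest=⌊1474280·58/10000⌋=8550; principal=240184-8550=231634; balance=1474280-231634=1242646
17. interest=⌊1242646·58/10000⌋=7207; principal=240184-7207=232977; balance=1242646-232977=1009669
18. interest=⌊1009669·58/10000⌋=5856; principal=240184-5856=234328; balance=1009669-234328=775341
19. interest=⌊775341·58/10000⌋=4496; principal=240184-4496=235688; balance=775341-235688=539653
20. interest=⌊539653·58/10000⌋=3129; principal=240184-3129=237055; balance=539653-237055=302598
21. interest=⌊302598·58/10000⌋=1755; principal=240184-1755=238429; balance=302598-238429=64169
22. interest=⌊64169·58/10000⌋=372; principal=min(240184-372,64169)=64169; balance=64169-64169=0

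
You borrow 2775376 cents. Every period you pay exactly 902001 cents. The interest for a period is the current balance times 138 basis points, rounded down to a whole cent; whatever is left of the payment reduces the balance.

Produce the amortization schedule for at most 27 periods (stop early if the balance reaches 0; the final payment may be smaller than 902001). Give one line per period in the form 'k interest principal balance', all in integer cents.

1 38300 863701 1911675
2 26381 875620 1036055
3 14297 887704 148351
4 2047 148351 0

1. interest=⌊2775376·138/10000⌋=38300; principal=902001-38300=863701; balance=2775376-863701=1911675
2. interest=⌊1911675·138/10000⌋=26381; principal=902001-26381=875620; balance=1911675-875620=1036055
3. interest=⌊1036055·138/10000⌋=14297; principal=902001-14297=887704; balance=1036055-887704=148351
4. interest=⌊148351·138/10000⌋=2047; principal=min(902001-2047,148351)=148351; balance=148351-148351=0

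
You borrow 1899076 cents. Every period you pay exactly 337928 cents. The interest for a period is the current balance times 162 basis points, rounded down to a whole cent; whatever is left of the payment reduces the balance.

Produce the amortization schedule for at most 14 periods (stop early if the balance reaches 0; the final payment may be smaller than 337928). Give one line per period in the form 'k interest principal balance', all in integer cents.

1 30765 307163 1591913
2 25788 312140 1279773
3 20732 317196 962577
4 15593 322335 640242
5 10371 327557 312685
6 5065 312685 0

1. interest=⌊1899076·162/10000⌋=30765; principal=337928-30765=307163; balance=1899076-307163=1591913
2. interest=⌊1591913·162/10000⌋=25788; principal=337928-25788=312140; balance=1591913-312140=1279773
3. interest=⌊1279773·162/10000⌋=20732; principal=337928-20732=317196; balance=1279773-317196=962577
4. interest=⌊962577·162/10000⌋=15593; principal=337928-15593=322335; balance=962577-322335=640242
5. interest=⌊640242·162/10000⌋=10371; principal=337928-10371=327557; balance=640242-327557=312685
6. interest=⌊312685·162/10000⌋=5065; principal=min(337928-5065,312685)=312685; balance=312685-312685=0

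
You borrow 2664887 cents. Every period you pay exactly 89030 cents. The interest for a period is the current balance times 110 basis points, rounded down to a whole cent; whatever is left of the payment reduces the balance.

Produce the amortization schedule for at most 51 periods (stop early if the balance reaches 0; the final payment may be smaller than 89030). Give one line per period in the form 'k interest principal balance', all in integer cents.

1 29313 59717 2605170
2 28656 60374 2544796
3 27992 61038 2483758
4 27321 61709 2422049
5 26642 62388 2359661
6 25956 63074 2296587
7 25262 63768 2232819
8 24561 64469 2168350
9 23851 65179 2103171
10 23134 65896 2037275
11 22410 66620 1970655
12 21677 67353 1903302
13 20936 68094 1835208
14 20187 68843 1766365
15 19430 69600 1696765
16 18664 70366 1626399
17 17890 71140 1555259
18 17107 71923 1483336
19 16316 72714 1410622
20 15516 73514 1337108
21 14708 74322 1262786
22 13890 75140 1187646
23 13064 75966 1111680
24 12228 76802 1034878
25 11383 77647 957231
26 10529 78501 878730
27 9666 79364 799366
28 8793 80237 719129
29 7910 81120 638009
30 7018 82012 555997
31 6115 82915 473082
32 5203 83827 389255
33 4281 84749 304506
34 3349 85681 218825
35 2407 86623 132202
36 1454 87576 44626
37 490 44626 0

1. interest=⌊2664887·110/10000⌋=29313; principal=89030-29313=59717; balance=2664887-59717=2605170
2. interest=⌊2605170·110/10000⌋=28656; principal=89030-28656=60374; balance=2605170-60374=2544796
3. interest=⌊2544796·110/10000⌋=27992; principal=89030-27992=61038; balance=2544796-61038=2483758
4. interest=⌊2483758·110/10000⌋=27321; principal=89030-27321=61709; balance=2483758-61709=2422049
5. interest=⌊2422049·110/10000⌋=26642; principal=89030-26642=62388; balance=2422049-62388=2359661
6. interest=⌊2359661·110/10000⌋=25956; principal=89030-25956=63074; balance=2359661-63074=2296587
7. interest=⌊2296587·110/10000⌋=25262; principal=89030-25262=63768; balance=2296587-63768=2232819
8. interest=⌊2232819·110/10000⌋=24561; principal=89030-24561=64469; balance=2232819-64469=2168350
9. interest=⌊2168350·110/10000⌋=23851; principal=89030-23851=65179; balance=2168350-65179=2103171
10. interest=⌊2103171·110/10000⌋=23134; principal=89030-23134=65896; balance=2103171-65896=2037275
11. interest=⌊2037275·110/10000⌋=22410; principal=89030-22410=66620; balance=2037275-66620=1970655
12. interest=⌊1970655·110/10000⌋=21677; principal=89030-21677=67353; balance=1970655-67353=1903302
13. interest=⌊1903302·110/10000⌋=20936; principal=89030-20936=68094; balance=1903302-68094=1835208
14. interest=⌊1835208·110/10000⌋=20187; principal=89030-20187=68843; balance=1835208-68843=1766365
15. interest=⌊1766365·110/10000⌋=19430; principal=89030-19430=69600; balance=1766365-69600=1696765
16. interest=⌊1696765·110/10000⌋=18664; principal=89030-18664=70366; balance=1696765-70366=1626399
17. interest=⌊1626399·110/10000⌋=17890; principal=89030-17890=71140; balance=1626399-71140=1555259
18. interest=⌊1555259·110/10000⌋=17107; principal=89030-17107=71923; balance=1555259-71923=1483336
19. interest=⌊1483336·110/10000⌋=16316; principal=89030-16316=72714; balance=1483336-72714=1410622
20. interest=⌊1410622·110/10000⌋=15516; principal=89030-15516=73514; balance=1410622-73514=1337108
21. interest=⌊1337108·110/10000⌋=14708; principal=89030-14708=74322; balance=1337108-74322=1262786
22. interest=⌊1262786·110/10000⌋=13890; principal=89030-13890=75140; balance=1262786-75140=1187646
23. interest=⌊1187646·110/10000⌋=13064; principal=89030-13064=75966; balance=1187646-75966=1111680
24. interest=⌊1111680·110/10000⌋=12228; principal=89030-12228=76802; balance=1111680-76802=1034878
25. interest=⌊1034878·110/10000⌋=11383; principal=89030-11383=77647; balance=1034878-77647=957231
26. interest=⌊957231·110/10000⌋=10529; principal=89030-10529=78501; balance=957231-78501=878730
27. interest=⌊878730·110/10000⌋=9666; principal=89030-9666=79364; balance=878730-79364=799366
28. interest=⌊799366·110/10000⌋=8793; principal=89030-8793=80237; balance=799366-80237=719129
29. interest=⌊719129·110/10000⌋=7910; principal=89030-7910=81120; balance=719129-81120=638009
30. interest=⌊638009·110/10000⌋=7018; principal=89030-7018=82012; balance=638009-82012=555997
31. interest=⌊555997·110/10000⌋=6115; principal=89030-6115=82915; balance=555997-82915=473082
32. interest=⌊473082·110/10000⌋=5203; principal=89030-5203=83827; balance=473082-83827=389255
33. interest=⌊389255·110/10000⌋=4281; principal=89030-4281=84749; balance=389255-84749=304506
34. interest=⌊304506·110/10000⌋=3349; principal=89030-3349=85681; balance=304506-85681=218825
35. interest=⌊218825·110/10000⌋=2407; principal=89030-2407=86623; balance=218825-86623=132202
36. interest=⌊132202·110/10000⌋=1454; principal=89030-1454=87576; balance=132202-87576=44626
37. interest=⌊44626·110/10000⌋=490; principal=min(89030-490,44626)=44626; balance=44626-44626=0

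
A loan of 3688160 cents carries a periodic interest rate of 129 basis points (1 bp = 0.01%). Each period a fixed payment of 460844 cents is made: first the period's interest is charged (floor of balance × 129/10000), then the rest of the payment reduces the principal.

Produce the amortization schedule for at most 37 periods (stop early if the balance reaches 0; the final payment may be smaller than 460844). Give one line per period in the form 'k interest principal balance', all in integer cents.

1. interest=⌊3688160·129/10000⌋=47577; principal=460844-47577=413267; balance=3688160-413267=3274893
2. interest=⌊3274893·129/10000⌋=42246; principal=460844-42246=418598; balance=3274893-418598=2856295
3. interest=⌊2856295·129/10000⌋=36846; principal=460844-36846=423998; balance=2856295-423998=2432297
4. interest=⌊2432297·129/10000⌋=31376; principal=460844-31376=429468; balance=2432297-429468=2002829
5. interest=⌊2002829·129/10000⌋=25836; principal=460844-25836=435008; balance=2002829-435008=1567821
6. interest=⌊1567821·129/10000⌋=20224; principal=460844-20224=440620; balance=1567821-440620=1127201
7. interest=⌊1127201·129/10000⌋=14540; principal=460844-14540=446304; balance=1127201-446304=680897
8. interest=⌊680897·129/10000⌋=8783; principal=460844-8783=452061; balance=680897-452061=228836
9. interest=⌊228836·129/10000⌋=2951; principal=min(460844-2951,228836)=228836; balance=228836-228836=0

1 47577 413267 3274893
2 42246 418598 2856295
3 36846 423998 2432297
4 31376 429468 2002829
5 25836 435008 1567821
6 20224 440620 1127201
7 14540 446304 680897
8 8783 452061 228836
9 2951 228836 0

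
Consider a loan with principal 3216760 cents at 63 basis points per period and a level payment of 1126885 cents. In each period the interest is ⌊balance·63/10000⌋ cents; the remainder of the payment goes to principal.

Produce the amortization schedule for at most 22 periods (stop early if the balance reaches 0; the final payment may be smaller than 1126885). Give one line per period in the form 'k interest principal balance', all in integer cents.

1 20265 1106620 2110140
2 13293 1113592 996548
3 6278 996548 0

1. interest=⌊3216760·63/10000⌋=20265; principal=1126885-20265=1106620; balance=3216760-1106620=2110140
2. interest=⌊2110140·63/10000⌋=13293; principal=1126885-13293=1113592; balance=2110140-1113592=996548
3. interest=⌊996548·63/10000⌋=6278; principal=min(1126885-6278,996548)=996548; balance=996548-996548=0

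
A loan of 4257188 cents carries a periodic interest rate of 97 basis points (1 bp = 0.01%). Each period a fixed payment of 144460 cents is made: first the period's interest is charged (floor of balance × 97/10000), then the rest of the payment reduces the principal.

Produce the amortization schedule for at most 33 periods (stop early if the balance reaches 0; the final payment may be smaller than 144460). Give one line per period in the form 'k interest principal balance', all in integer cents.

1 41294 103166 4154022
2 40294 104166 4049856
3 39283 105177 3944679
4 38263 106197 3838482
5 37233 107227 3731255
6 36193 108267 3622988
7 35142 109318 3513670
8 34082 110378 3403292
9 33011 111449 3291843
10 31930 112530 3179313
11 30839 113621 3065692
12 29737 114723 2950969
13 28624 115836 2835133
14 27500 116960 2718173
15 26366 118094 2600079
16 25220 119240 2480839
17 24064 120396 2360443
18 22896 121564 2238879
19 21717 122743 2116136
20 20526 123934 1992202
21 19324 125136 1867066
22 18110 126350 1740716
23 16884 127576 1613140
24 15647 128813 1484327
25 14397 130063 1354264
26 13136 131324 1222940
27 11862 132598 1090342
28 10576 133884 956458
29 9277 135183 821275
30 7966 136494 684781
31 6642 137818 546963
32 5305 139155 407808
33 3955 140505 267303

1. interest=⌊4257188·97/10000⌋=41294; principal=144460-41294=103166; balance=4257188-103166=4154022
2. interest=⌊4154022·97/10000⌋=40294; principal=144460-40294=104166; balance=4154022-104166=4049856
3. interest=⌊4049856·97/10000⌋=39283; principal=144460-39283=105177; balance=4049856-105177=3944679
4. interest=⌊3944679·97/10000⌋=38263; principal=144460-38263=106197; balance=3944679-106197=3838482
5. interest=⌊3838482·97/10000⌋=37233; principal=144460-37233=107227; balance=3838482-107227=3731255
6. interest=⌊3731255·97/10000⌋=36193; principal=144460-36193=108267; balance=3731255-108267=3622988
7. interest=⌊3622988·97/10000⌋=35142; principal=144460-35142=109318; balance=3622988-109318=3513670
8. interest=⌊3513670·97/10000⌋=34082; principal=144460-34082=110378; balance=3513670-110378=3403292
9. interest=⌊3403292·97/10000⌋=33011; principal=144460-33011=111449; balance=3403292-111449=3291843
10. interest=⌊3291843·97/10000⌋=31930; principal=144460-31930=112530; balance=3291843-112530=3179313
11. interest=⌊3179313·97/10000⌋=30839; principal=144460-30839=113621; balance=3179313-113621=3065692
12. interest=⌊3065692·97/10000⌋=29737; principal=144460-29737=114723; balance=3065692-114723=2950969
13. interest=⌊2950969·97/10000⌋=28624; principal=144460-28624=115836; balance=2950969-115836=2835133
14. interest=⌊2835133·97/10000⌋=27500; principal=144460-27500=116960; balance=2835133-116960=2718173
15. interest=⌊2718173·97/10000⌋=26366; principal=144460-26366=118094; balance=2718173-118094=2600079
16. interest=⌊2600079·97/10000⌋=25220; principal=144460-25220=119240; balance=2600079-119240=2480839
17. interest=⌊2480839·97/10000⌋=24064; principal=144460-24064=120396; balance=2480839-120396=2360443
18. interest=⌊2360443·97/10000⌋=22896; principal=144460-22896=121564; balance=2360443-121564=2238879
19. interest=⌊2238879·97/10000⌋=21717; principal=144460-21717=122743; balance=2238879-122743=2116136
20. interest=⌊2116136·97/10000⌋=20526; principal=144460-20526=123934; balance=2116136-123934=1992202
21. interest=⌊1992202·97/10000⌋=19324; principal=144460-19324=125136; balance=1992202-125136=1867066
22. interest=⌊1867066·97/10000⌋=18110; principal=144460-18110=126350; balance=1867066-126350=1740716
23. interest=⌊1740716·97/10000⌋=16884; principal=144460-16884=127576; balance=1740716-127576=1613140
24. interest=⌊1613140·97/10000⌋=15647; principal=144460-15647=128813; balance=1613140-128813=1484327
25. interest=⌊1484327·97/10000⌋=14397; principal=144460-14397=130063; balance=1484327-130063=1354264
26. interest=⌊1354264·97/10000⌋=13136; principal=144460-13136=131324; balance=1354264-131324=1222940
27. interest=⌊1222940·97/10000⌋=11862; principal=144460-11862=132598; balance=1222940-132598=1090342
28. interest=⌊1090342·97/10000⌋=10576; principal=144460-10576=133884; balance=1090342-133884=956458
29. interest=⌊956458·97/10000⌋=9277; principal=144460-9277=135183; balance=956458-135183=821275
30. interest=⌊821275·97/10000⌋=7966; principal=144460-7966=136494; balance=821275-136494=684781
31. interest=⌊684781·97/10000⌋=6642; principal=144460-6642=137818; balance=684781-137818=546963
32. interest=⌊546963·97/10000⌋=5305; principal=144460-5305=139155; balance=546963-139155=407808
33. interest=⌊407808·97/10000⌋=3955; principal=144460-3955=140505; balance=407808-140505=267303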